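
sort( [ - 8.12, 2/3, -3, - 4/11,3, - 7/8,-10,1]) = [ -10,-8.12, - 3 , - 7/8,- 4/11,2/3 , 1 , 3]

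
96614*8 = 772912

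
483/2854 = 483/2854= 0.17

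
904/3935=904/3935 =0.23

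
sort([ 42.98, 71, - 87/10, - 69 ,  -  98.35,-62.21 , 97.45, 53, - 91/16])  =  [ - 98.35, - 69, - 62.21, - 87/10, - 91/16,42.98,  53, 71, 97.45]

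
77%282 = 77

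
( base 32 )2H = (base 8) 121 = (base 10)81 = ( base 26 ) 33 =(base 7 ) 144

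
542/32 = 16+ 15/16 = 16.94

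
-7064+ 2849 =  - 4215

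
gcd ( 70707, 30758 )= 91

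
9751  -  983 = 8768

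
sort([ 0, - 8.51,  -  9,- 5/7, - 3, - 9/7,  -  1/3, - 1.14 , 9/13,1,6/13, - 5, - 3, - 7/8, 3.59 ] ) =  [-9, - 8.51,-5,  -  3, - 3, - 9/7,-1.14, - 7/8, - 5/7, - 1/3,0, 6/13, 9/13,1,3.59 ]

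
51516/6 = 8586  =  8586.00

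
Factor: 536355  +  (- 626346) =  - 89991 = -3^4 * 11^1*101^1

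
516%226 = 64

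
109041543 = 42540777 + 66500766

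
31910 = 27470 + 4440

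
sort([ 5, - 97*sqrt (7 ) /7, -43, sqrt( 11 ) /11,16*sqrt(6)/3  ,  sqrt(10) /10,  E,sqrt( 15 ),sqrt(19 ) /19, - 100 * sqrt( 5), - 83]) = [  -  100*sqrt( 5 ),  -  83, - 43, - 97*sqrt ( 7 )/7, sqrt( 19 )/19,sqrt( 11) /11, sqrt( 10)/10,  E,sqrt(15), 5, 16*sqrt (6)/3] 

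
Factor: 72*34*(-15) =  - 36720 = - 2^4 *3^3 * 5^1*17^1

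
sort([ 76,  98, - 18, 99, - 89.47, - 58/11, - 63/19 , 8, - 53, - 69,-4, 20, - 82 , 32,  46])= [ - 89.47,  -  82,-69,-53, - 18, - 58/11, - 4 , - 63/19,8,20,  32,46, 76,98, 99] 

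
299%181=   118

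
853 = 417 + 436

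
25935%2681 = 1806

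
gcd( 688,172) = 172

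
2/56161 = 2/56161 = 0.00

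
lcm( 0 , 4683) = 0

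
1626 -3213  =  -1587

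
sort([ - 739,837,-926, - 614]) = [ - 926, - 739, - 614,  837]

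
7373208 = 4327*1704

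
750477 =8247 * 91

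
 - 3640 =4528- 8168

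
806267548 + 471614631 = 1277882179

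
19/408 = 19/408 = 0.05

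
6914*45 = 311130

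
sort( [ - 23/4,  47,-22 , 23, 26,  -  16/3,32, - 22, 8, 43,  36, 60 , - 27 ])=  [ - 27,-22, - 22, - 23/4, - 16/3, 8,23,26, 32,36,43, 47, 60]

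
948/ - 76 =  - 13 + 10/19 =- 12.47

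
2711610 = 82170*33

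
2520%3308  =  2520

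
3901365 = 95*41067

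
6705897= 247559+6458338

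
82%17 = 14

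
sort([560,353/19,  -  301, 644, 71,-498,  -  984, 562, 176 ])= [ -984, - 498, - 301,353/19, 71, 176,560,562, 644 ] 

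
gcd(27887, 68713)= 1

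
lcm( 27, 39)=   351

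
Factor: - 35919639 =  - 3^3*7^1 *190051^1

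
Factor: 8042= 2^1*4021^1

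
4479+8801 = 13280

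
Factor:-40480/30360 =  - 4/3=- 2^2*3^(-1 )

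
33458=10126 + 23332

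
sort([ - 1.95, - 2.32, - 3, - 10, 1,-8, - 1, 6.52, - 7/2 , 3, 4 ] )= [-10, - 8, -7/2, -3, - 2.32,-1.95 ,-1,  1 , 3, 4, 6.52 ]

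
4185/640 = 6 + 69/128 = 6.54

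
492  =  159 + 333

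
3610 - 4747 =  - 1137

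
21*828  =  17388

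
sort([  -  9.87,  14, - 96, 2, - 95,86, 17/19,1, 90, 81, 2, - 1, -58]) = [-96, - 95, - 58, - 9.87, - 1, 17/19, 1, 2, 2, 14,81, 86,90]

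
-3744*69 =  - 258336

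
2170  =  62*35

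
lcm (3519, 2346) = 7038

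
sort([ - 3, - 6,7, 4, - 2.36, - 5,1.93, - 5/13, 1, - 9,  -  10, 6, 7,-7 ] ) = [ - 10, - 9 , -7, - 6,-5, - 3, - 2.36, -5/13, 1, 1.93,4,6,  7, 7]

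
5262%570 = 132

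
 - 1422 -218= - 1640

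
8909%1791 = 1745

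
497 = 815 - 318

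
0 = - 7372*0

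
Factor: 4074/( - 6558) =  - 7^1*97^1*1093^( - 1 )  =  - 679/1093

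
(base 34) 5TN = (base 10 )6789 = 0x1a85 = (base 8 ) 15205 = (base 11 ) 5112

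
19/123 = 19/123  =  0.15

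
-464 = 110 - 574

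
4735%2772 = 1963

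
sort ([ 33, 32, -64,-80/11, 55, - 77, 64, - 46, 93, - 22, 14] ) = [ - 77,  -  64, - 46, - 22, - 80/11,14, 32,  33,55, 64, 93 ] 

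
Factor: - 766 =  - 2^1*383^1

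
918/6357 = 306/2119 = 0.14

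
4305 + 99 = 4404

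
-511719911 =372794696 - 884514607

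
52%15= 7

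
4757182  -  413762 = 4343420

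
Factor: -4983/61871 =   -  3^1* 11^1*151^1 * 61871^( - 1 )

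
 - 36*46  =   - 1656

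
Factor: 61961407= 61961407^1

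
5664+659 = 6323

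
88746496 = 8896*9976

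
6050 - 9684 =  - 3634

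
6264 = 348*18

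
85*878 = 74630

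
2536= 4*634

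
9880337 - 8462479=1417858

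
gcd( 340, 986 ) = 34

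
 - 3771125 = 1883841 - 5654966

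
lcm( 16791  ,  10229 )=889923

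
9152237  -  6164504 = 2987733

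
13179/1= 13179 = 13179.00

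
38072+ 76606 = 114678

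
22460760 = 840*26739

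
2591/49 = 2591/49 = 52.88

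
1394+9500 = 10894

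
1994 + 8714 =10708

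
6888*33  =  227304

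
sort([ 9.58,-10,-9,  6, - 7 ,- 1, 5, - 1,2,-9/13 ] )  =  [ - 10,-9,-7,-1,  -  1, - 9/13, 2, 5,6,9.58 ]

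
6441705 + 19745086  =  26186791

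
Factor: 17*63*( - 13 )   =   - 3^2 * 7^1*13^1*17^1 = - 13923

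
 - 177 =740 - 917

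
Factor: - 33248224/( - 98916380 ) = 8312056/24729095 = 2^3 * 5^( - 1 )*61^(-1 )*89^(-1)*911^( - 1 )*1039007^1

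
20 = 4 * 5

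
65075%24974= 15127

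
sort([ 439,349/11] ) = [ 349/11 , 439]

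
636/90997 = 636/90997 = 0.01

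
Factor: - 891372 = -2^2*3^1 * 59^1 * 1259^1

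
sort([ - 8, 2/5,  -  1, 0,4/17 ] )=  [-8,-1,0,4/17,2/5 ]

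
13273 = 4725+8548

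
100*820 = 82000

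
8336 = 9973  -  1637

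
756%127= 121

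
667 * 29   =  19343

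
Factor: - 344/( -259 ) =2^3*7^( - 1)*37^(- 1)*43^1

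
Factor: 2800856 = 2^3*350107^1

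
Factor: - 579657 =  - 3^1*13^1*89^1*167^1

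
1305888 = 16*81618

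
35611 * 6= 213666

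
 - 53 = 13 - 66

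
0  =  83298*0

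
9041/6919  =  9041/6919=1.31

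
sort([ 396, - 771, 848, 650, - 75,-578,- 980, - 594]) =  [ -980,-771, - 594,  -  578, - 75, 396,650, 848] 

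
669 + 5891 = 6560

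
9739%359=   46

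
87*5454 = 474498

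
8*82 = 656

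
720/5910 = 24/197= 0.12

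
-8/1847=  -  1 + 1839/1847 = - 0.00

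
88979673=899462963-810483290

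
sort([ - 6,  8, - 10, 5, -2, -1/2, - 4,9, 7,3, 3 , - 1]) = [ - 10, - 6, - 4 ,-2, - 1, - 1/2,3, 3 , 5,7,8,9] 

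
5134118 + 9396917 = 14531035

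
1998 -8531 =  - 6533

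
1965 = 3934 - 1969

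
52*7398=384696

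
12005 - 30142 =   -  18137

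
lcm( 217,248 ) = 1736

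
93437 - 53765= 39672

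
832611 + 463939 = 1296550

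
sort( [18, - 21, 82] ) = [ - 21,18,82 ]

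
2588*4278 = 11071464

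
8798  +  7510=16308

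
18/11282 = 9/5641 = 0.00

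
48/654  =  8/109 = 0.07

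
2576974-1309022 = 1267952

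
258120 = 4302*60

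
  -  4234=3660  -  7894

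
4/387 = 4/387 = 0.01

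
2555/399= 6  +  23/57 = 6.40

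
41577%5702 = 1663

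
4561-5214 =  - 653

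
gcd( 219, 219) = 219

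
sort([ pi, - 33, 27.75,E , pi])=[  -  33,  E, pi, pi, 27.75 ]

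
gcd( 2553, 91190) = 1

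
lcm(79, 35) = 2765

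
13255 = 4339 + 8916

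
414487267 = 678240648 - 263753381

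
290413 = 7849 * 37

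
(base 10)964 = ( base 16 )3C4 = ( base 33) t7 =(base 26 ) 1B2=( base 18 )2ha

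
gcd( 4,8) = 4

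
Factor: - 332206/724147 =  - 2^1*7^1*19^( - 1)*61^1*389^1*38113^( - 1 ) 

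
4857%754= 333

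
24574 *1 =24574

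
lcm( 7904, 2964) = 23712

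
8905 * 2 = 17810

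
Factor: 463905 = 3^2*5^1*13^2* 61^1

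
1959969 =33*59393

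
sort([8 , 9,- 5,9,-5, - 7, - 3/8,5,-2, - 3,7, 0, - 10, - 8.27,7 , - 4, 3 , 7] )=[- 10,-8.27 , - 7,- 5, - 5 , -4, - 3,-2, - 3/8,0, 3,  5,  7, 7,7, 8 , 9, 9] 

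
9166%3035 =61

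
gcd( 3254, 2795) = 1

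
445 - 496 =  - 51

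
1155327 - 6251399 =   -  5096072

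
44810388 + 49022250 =93832638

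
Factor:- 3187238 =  - 2^1 * 1593619^1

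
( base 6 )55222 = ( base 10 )7646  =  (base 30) 8eq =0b1110111011110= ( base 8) 16736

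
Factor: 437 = 19^1*23^1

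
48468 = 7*6924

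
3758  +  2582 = 6340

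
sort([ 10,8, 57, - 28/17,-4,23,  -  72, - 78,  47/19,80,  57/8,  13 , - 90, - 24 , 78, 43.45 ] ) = [ - 90, - 78, - 72, - 24, - 4,- 28/17,47/19, 57/8, 8,10,13,23,43.45, 57,78 , 80 ] 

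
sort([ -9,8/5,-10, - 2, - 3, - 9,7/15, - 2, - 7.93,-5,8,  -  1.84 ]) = [ - 10 , - 9,-9,-7.93,-5, - 3 , - 2, - 2, - 1.84, 7/15,8/5,8]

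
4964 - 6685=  - 1721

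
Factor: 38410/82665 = 46/99 = 2^1*3^(-2)*11^(-1 )*23^1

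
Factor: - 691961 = - 19^1*79^1 * 461^1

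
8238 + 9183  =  17421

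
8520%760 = 160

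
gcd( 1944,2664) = 72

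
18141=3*6047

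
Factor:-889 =-7^1 *127^1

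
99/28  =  99/28 = 3.54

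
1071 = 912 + 159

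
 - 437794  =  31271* ( - 14 ) 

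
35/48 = 35/48 = 0.73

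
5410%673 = 26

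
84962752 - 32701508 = 52261244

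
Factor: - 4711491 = -3^2*353^1*1483^1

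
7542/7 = 1077 + 3/7 = 1077.43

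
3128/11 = 284 + 4/11 = 284.36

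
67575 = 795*85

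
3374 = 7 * 482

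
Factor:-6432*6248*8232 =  - 330820503552 = -2^11*3^2*7^3*11^1 * 67^1*71^1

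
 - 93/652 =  -1  +  559/652 = -0.14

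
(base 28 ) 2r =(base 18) 4b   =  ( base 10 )83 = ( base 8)123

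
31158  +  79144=110302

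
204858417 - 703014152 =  - 498155735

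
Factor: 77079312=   2^4*3^2*535273^1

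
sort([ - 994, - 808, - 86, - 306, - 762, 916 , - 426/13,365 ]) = [ - 994, - 808, - 762, - 306, - 86, - 426/13,365,916]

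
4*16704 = 66816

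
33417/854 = 39+111/854= 39.13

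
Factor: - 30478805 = - 5^1 * 7^1*870823^1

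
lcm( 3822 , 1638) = 11466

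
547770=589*930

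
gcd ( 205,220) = 5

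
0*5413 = 0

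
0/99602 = 0 = 0.00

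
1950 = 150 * 13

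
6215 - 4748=1467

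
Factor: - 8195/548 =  - 2^ ( - 2)* 5^1 * 11^1*137^( - 1) * 149^1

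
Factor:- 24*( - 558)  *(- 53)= - 709776= -2^4*3^3*31^1*53^1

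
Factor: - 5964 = -2^2*3^1*7^1 * 71^1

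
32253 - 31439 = 814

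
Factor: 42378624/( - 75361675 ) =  - 2^7*3^2*5^( - 2)*193^( - 1)*15619^( - 1 )*36787^1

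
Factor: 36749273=11^2*303713^1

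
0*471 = 0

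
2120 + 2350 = 4470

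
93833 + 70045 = 163878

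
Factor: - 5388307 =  - 211^1*25537^1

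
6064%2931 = 202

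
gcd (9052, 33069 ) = 73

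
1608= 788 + 820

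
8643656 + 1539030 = 10182686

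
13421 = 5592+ 7829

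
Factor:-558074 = -2^1*11^1*25367^1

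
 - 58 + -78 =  - 136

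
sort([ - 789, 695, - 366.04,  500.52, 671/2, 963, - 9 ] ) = [- 789, - 366.04,-9,671/2, 500.52, 695,963 ]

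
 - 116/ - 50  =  58/25 =2.32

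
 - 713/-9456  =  713/9456 = 0.08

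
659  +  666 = 1325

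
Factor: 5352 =2^3*3^1*223^1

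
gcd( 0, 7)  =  7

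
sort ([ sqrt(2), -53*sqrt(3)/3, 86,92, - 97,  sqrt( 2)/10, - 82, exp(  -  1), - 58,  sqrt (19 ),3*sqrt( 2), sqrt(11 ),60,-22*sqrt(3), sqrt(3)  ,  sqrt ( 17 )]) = [ - 97,-82, - 58,  -  22*sqrt(3) , - 53  *  sqrt (3 )/3,sqrt ( 2 ) /10, exp( - 1), sqrt( 2), sqrt(3), sqrt(11), sqrt( 17),3 *sqrt (2 ),  sqrt( 19),  60, 86,  92 ] 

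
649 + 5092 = 5741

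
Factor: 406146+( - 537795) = -3^1*7^1*6269^1   =  -131649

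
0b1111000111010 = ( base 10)7738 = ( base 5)221423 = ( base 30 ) 8HS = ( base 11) 58A5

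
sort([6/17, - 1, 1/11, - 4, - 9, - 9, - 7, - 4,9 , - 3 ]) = [ -9, - 9, - 7,  -  4, - 4,  -  3,-1,  1/11,6/17 , 9]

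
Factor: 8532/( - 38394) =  - 2/9 = - 2^1 * 3^( - 2 )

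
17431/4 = 17431/4 = 4357.75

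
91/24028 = 91/24028 = 0.00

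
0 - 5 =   -  5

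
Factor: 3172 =2^2*13^1*61^1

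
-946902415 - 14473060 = -961375475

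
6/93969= 2/31323=0.00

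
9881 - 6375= 3506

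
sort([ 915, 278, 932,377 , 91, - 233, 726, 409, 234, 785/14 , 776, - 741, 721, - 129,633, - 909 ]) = [ - 909, - 741, - 233, - 129, 785/14 , 91,  234, 278, 377, 409,633,721,726, 776, 915, 932] 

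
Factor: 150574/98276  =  2^ ( - 1 )* 311^( - 1)*953^1 = 953/622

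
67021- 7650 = 59371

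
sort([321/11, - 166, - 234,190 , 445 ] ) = [ -234, - 166 , 321/11, 190, 445 ] 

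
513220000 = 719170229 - 205950229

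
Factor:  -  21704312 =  - 2^3 * 7^1*387577^1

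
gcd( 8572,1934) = 2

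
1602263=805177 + 797086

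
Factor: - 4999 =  - 4999^1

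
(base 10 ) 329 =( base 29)BA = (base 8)511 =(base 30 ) at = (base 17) 126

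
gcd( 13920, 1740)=1740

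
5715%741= 528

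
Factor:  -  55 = -5^1 * 11^1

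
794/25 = 31 + 19/25= 31.76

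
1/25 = 1/25 = 0.04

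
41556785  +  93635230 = 135192015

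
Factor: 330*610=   201300 = 2^2*3^1*5^2*11^1 * 61^1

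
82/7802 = 41/3901 = 0.01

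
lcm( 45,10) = 90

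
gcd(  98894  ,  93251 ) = 1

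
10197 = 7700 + 2497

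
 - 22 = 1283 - 1305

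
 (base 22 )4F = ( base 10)103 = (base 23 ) 4b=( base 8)147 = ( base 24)47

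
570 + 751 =1321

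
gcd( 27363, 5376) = 21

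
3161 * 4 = 12644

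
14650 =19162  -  4512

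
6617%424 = 257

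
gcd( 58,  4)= 2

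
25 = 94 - 69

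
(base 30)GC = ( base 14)272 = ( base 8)754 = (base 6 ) 2140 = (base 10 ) 492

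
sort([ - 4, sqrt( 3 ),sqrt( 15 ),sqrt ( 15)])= [ - 4 , sqrt( 3 ),sqrt(  15 ), sqrt(15 )] 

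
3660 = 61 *60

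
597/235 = 597/235= 2.54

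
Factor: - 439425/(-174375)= 63/25 = 3^2*5^(-2)*7^1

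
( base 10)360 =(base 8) 550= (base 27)D9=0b101101000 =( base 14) 1ba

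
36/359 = 36/359 = 0.10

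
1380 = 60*23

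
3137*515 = 1615555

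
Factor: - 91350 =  - 2^1*3^2*5^2 * 7^1 *29^1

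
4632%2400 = 2232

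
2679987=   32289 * 83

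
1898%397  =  310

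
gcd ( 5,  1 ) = 1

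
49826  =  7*7118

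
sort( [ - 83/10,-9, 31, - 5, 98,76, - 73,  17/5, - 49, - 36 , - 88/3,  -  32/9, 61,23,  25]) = [ - 73, - 49 , - 36, - 88/3, - 9, - 83/10, - 5, - 32/9 , 17/5 , 23,25, 31, 61 , 76,98]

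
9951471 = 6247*1593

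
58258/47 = 1239 + 25/47= 1239.53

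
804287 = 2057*391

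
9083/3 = 9083/3=3027.67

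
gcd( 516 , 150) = 6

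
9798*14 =137172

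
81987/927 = 27329/309  =  88.44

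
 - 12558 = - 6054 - 6504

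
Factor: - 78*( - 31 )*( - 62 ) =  - 149916=- 2^2*3^1*13^1 *31^2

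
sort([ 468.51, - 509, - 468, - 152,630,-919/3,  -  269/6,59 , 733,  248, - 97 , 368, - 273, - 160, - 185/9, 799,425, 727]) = [-509, - 468, - 919/3, - 273,  -  160, - 152, - 97, - 269/6, - 185/9,59,248,368,425, 468.51,630, 727,733,799 ] 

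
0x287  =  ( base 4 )22013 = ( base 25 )10m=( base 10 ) 647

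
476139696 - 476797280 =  - 657584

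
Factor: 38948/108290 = 214/595 = 2^1*5^(  -  1 )*7^( - 1)*17^(-1 )*107^1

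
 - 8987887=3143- 8991030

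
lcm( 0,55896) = 0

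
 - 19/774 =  - 1 + 755/774 = - 0.02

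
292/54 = 5  +  11/27 = 5.41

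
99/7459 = 99/7459 = 0.01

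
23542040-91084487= - 67542447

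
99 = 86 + 13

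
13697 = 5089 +8608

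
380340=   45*8452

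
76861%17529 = 6745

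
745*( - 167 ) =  - 124415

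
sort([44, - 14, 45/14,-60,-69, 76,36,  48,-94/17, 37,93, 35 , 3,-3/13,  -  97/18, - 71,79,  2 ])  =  [ - 71,- 69 , -60,-14, - 94/17,-97/18,-3/13,  2,3,45/14,35,36,37, 44,48,76, 79 , 93 ] 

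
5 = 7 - 2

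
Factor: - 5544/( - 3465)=8/5  =  2^3 * 5^( - 1)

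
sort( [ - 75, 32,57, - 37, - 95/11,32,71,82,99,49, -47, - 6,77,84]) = [ - 75, - 47, - 37, - 95/11, - 6,  32 , 32, 49, 57, 71,77, 82,84,99 ]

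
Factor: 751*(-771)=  - 579021 =- 3^1  *  257^1*751^1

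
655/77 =655/77 = 8.51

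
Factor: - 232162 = - 2^1*7^2 * 23^1 * 103^1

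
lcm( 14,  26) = 182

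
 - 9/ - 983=9/983=0.01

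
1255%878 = 377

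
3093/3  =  1031 = 1031.00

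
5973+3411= 9384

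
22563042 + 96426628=118989670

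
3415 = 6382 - 2967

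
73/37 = 73/37  =  1.97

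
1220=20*61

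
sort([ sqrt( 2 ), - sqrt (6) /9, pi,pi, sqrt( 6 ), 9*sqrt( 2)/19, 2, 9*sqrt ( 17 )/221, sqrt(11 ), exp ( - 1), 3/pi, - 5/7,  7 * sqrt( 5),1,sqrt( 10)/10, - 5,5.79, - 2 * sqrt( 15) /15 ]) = [ - 5, - 5/7, - 2*sqrt(15)/15,-sqrt( 6)/9, 9*sqrt ( 17)/221, sqrt( 10 ) /10, exp(  -  1 ),9*  sqrt( 2)/19, 3/pi, 1, sqrt (2), 2 , sqrt(6), pi, pi, sqrt( 11 ),  5.79, 7 *sqrt( 5)]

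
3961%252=181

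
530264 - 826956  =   - 296692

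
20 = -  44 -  - 64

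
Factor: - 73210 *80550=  -5897065500 = -2^2*3^2*5^3*179^1*  7321^1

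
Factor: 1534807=71^1*21617^1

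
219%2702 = 219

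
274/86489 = 274/86489 = 0.00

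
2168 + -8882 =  - 6714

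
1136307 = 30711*37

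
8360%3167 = 2026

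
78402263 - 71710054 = 6692209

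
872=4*218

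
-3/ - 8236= 3/8236 = 0.00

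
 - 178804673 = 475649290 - 654453963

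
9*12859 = 115731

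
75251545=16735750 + 58515795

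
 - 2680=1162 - 3842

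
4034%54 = 38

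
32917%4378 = 2271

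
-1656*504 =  - 834624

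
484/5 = 96 + 4/5 = 96.80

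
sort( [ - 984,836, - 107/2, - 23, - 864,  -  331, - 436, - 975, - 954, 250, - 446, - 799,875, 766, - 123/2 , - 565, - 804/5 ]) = [  -  984, - 975, - 954, - 864, - 799, - 565, - 446, - 436,  -  331, - 804/5, - 123/2, - 107/2, - 23,  250, 766,836,875]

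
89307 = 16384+72923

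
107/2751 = 107/2751 = 0.04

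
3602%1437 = 728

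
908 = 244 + 664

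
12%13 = 12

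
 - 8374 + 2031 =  - 6343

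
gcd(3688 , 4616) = 8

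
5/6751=5/6751  =  0.00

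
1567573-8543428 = -6975855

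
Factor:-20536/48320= - 17/40=-2^(-3)*5^( - 1 )*17^1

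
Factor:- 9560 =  - 2^3*5^1*239^1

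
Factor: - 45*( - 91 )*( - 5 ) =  - 20475 = - 3^2*5^2 *7^1*13^1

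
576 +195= 771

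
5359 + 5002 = 10361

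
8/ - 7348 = -2/1837 = - 0.00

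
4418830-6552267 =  - 2133437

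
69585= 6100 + 63485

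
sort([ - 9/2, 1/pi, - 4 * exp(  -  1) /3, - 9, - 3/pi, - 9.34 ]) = [ -9.34,-9, - 9/2,-3/pi, - 4*exp( - 1)/3 , 1/pi] 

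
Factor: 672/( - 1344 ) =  - 1/2  =  - 2^( - 1 )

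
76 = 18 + 58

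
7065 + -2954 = 4111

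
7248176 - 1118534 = 6129642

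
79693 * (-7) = - 557851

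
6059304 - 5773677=285627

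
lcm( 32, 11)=352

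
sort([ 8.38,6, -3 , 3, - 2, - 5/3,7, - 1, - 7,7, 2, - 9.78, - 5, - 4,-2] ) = [ - 9.78,-7, - 5, - 4 ,-3, - 2,- 2, - 5/3, - 1, 2, 3, 6,7, 7,8.38]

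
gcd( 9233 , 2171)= 1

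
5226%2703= 2523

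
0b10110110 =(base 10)182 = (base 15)C2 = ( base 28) 6E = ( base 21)8e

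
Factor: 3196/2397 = 4/3 = 2^2*3^ ( -1 )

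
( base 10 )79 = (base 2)1001111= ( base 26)31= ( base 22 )3D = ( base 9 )87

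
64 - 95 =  - 31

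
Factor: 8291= 8291^1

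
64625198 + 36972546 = 101597744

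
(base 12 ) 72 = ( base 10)86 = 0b1010110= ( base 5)321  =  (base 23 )3H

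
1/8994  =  1/8994 = 0.00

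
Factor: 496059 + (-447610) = 48449 =48449^1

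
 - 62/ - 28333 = 62/28333 = 0.00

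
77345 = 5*15469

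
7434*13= 96642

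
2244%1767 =477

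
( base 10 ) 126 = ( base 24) 56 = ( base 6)330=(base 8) 176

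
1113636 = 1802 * 618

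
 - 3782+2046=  - 1736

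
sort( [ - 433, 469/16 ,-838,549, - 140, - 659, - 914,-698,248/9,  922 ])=[-914  ,- 838, - 698, - 659, - 433 , - 140,248/9,469/16,549,922]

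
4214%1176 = 686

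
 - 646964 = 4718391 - 5365355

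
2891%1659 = 1232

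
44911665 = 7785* 5769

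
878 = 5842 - 4964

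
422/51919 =422/51919 = 0.01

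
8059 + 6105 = 14164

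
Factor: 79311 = 3^1*26437^1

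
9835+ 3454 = 13289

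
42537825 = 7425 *5729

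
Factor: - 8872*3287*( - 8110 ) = 236505961040= 2^4*5^1*19^1*173^1*811^1*1109^1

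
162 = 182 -20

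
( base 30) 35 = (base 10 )95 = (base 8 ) 137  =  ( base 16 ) 5f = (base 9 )115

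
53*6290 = 333370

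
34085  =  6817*5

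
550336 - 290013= 260323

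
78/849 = 26/283  =  0.09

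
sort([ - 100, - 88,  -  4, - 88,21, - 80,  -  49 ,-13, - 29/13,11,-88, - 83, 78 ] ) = [ - 100, - 88 ,-88, - 88, - 83, - 80, - 49, - 13, - 4, - 29/13,11,21,  78]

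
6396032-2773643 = 3622389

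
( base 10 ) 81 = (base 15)56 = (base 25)36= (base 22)3f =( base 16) 51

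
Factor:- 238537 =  - 13^1*59^1 * 311^1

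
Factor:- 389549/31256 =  - 2^( - 3)*79^1*3907^ ( - 1)*4931^1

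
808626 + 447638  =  1256264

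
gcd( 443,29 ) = 1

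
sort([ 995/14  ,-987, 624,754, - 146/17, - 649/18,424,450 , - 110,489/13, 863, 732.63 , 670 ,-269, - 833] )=[ - 987, - 833, - 269, - 110 , - 649/18, - 146/17,489/13,995/14, 424,450,624,670, 732.63,754,863]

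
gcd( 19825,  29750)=25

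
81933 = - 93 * ( -881 ) 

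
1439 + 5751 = 7190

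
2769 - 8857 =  -6088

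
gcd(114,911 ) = 1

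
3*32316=96948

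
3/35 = 3/35  =  0.09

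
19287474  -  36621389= - 17333915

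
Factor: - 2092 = -2^2*523^1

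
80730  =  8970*9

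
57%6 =3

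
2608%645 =28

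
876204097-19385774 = 856818323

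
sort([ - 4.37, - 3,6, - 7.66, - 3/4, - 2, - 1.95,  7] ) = [ - 7.66, - 4.37, - 3, - 2, - 1.95, - 3/4,6,7]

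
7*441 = 3087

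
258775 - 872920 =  - 614145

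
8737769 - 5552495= 3185274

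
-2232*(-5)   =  11160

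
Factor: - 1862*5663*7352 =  - 2^4*7^3*19^1*809^1*919^1 = -77523208112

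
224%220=4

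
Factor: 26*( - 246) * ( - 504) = 2^5*3^3*7^1*13^1 * 41^1 = 3223584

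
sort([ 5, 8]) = [ 5, 8 ]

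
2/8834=1/4417 = 0.00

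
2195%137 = 3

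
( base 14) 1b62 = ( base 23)99i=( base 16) 137A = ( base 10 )4986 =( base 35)42G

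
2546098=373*6826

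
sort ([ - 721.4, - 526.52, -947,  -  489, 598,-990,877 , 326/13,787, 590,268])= [-990,-947, - 721.4,-526.52,-489,326/13,268, 590,598,  787,877] 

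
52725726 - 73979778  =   - 21254052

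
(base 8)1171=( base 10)633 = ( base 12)449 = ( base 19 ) 1E6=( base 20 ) 1BD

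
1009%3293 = 1009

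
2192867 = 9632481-7439614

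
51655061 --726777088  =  778432149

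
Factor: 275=5^2*11^1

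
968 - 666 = 302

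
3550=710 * 5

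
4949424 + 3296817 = 8246241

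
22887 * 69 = 1579203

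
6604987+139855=6744842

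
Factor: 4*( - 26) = - 104 = - 2^3*13^1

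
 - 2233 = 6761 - 8994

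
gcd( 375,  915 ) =15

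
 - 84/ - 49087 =84/49087 = 0.00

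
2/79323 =2/79323 = 0.00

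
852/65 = 13+7/65   =  13.11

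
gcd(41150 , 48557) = 823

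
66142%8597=5963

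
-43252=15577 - 58829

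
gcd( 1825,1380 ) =5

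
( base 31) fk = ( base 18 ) 18H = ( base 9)588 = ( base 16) 1E5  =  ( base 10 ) 485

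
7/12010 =7/12010 = 0.00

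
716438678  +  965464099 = 1681902777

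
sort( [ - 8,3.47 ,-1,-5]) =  [ - 8, - 5, - 1, 3.47 ]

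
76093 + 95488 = 171581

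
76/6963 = 76/6963 = 0.01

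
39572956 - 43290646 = -3717690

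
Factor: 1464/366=2^2 = 4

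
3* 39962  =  119886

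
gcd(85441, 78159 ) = 1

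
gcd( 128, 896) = 128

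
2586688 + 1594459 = 4181147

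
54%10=4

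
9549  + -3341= 6208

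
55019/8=6877+ 3/8 = 6877.38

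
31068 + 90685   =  121753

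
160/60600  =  4/1515= 0.00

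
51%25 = 1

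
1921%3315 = 1921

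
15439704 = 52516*294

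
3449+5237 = 8686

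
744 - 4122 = -3378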